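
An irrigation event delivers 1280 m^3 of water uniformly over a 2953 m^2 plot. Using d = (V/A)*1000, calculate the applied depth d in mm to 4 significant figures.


d = (1280 / 2953) * 1000 = 433.5 mm
Therefore the applied depth d = 433.5 mm.


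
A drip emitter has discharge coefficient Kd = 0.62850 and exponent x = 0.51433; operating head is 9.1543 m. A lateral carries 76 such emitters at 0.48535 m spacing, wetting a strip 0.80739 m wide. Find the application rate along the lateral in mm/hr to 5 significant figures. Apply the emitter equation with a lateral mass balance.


Approach: apply the emitter equation with a lateral mass balance, q = Kd*h^x; Q = n*q; rate = Q/(n*spacing*width).
Step 1 — single emitter flow (q = Kd*h^x):
  q = 0.62850 * 9.1543^0.51433 = 1.962899 L/hr
Step 2 — total lateral flow: Q = 76 * 1.962899 = 149.1803 L/hr
Step 3 — wetted area: A = 76 * 0.48535 * 0.80739 = 29.78187 m^2
Step 4 — application rate: Q/A = 149.1803/29.78187 = 5.0091 mm/hr
Therefore the application rate along the lateral = 5.0091 mm/hr.


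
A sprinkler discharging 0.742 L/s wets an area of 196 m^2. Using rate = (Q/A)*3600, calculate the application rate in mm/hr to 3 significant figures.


rate = (0.742 / 196) * 3600 = 13.6 mm/hr
Therefore the application rate = 13.6 mm/hr.


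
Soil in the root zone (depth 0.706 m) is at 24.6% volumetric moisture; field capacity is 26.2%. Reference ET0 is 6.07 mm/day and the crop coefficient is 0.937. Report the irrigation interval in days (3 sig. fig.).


Approach: apply soil-water budget scheduling, SMD = (FC-theta)/100*depth*1000; ETc = ET0*Kc; interval = SMD/ETc.
Step 1 — soil moisture deficit:
  SMD = (26.2 - 24.6)/100 * 0.706 * 1000 = 11.296 mm
Step 2 — daily crop ET (ETc = ET0*Kc):
  ETc = 6.07 * 0.937 = 5.6876 mm/day
Step 3 — irrigation interval (SMD/ETc):
  interval = 11.296 / 5.6876 = 1.99 days
Therefore the irrigation interval = 1.99 days.


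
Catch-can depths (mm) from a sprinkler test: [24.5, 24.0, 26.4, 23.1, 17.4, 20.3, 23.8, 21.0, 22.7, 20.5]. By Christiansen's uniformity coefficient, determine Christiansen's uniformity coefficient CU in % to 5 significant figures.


Approach: apply Christiansen's uniformity coefficient, CU = (1 - mean_abs_deviation/mean)*100.
mean = 22.37000 mm
mean |d_i - mean| = 2.056000 mm
CU = (1 - 2.056000/22.37000)*100 = 90.809 %
Therefore Christiansen's uniformity coefficient CU = 90.809 %.


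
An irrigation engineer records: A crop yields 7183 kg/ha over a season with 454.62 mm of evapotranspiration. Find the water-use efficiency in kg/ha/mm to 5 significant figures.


Approach: apply the water-use efficiency ratio, WUE = yield/ET.
WUE = 7183 / 454.62 = 15.800 kg/ha/mm
Therefore the water-use efficiency = 15.800 kg/ha/mm.


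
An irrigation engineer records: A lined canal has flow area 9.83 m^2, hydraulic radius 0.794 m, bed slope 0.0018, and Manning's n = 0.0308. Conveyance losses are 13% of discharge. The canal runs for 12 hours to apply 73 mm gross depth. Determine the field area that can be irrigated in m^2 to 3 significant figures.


Approach: apply Manning's equation with a conveyance and depth budget, Q = (1/n)*A*R^(2/3)*S^(1/2); Q_field = Q*(1-loss); Area = Q_field*t/(d/1000).
Step 1 — canal discharge (Manning's equation):
  Q = (1/0.0308) * 9.83 * 0.794^(2/3) * 0.0018^(1/2) = 11.611 m^3/s
Step 2 — delivered flow: Q_field = 11.611*(1 - 13/100) = 10.101 m^3/s
Step 3 — volume delivered: V = 10.101 * 12*3600 = 436370 m^3
Step 4 — area served: A = V / (depth/1000) = 436370 / 0.073 = 5980000 m^2
Therefore the field area that can be irrigated = 5980000 m^2.


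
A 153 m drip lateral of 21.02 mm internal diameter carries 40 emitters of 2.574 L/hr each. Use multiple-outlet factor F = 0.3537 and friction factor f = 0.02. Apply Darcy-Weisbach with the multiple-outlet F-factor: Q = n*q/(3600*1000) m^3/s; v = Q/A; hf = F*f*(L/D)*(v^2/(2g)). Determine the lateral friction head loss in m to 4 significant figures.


Q = 40*2.574/(3600*1000) = 2.86000e-05 m^3/s
A = pi*(21.02e-3/2)^2 = 3.47021e-04 m^2, so v = Q/A = 0.0824158 m/s
hf = 0.3537*0.02*(153/0.02102)*(0.0824158^2/(2*9.81)) = 0.01783 m
Therefore the lateral friction head loss = 0.01783 m.


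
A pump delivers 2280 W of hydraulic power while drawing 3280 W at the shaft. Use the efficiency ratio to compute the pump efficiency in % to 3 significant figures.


Approach: apply the efficiency ratio, eta = (P_out/P_in)*100.
eta = (2280 / 3280) * 100 = 69.5 %
Therefore the pump efficiency = 69.5 %.


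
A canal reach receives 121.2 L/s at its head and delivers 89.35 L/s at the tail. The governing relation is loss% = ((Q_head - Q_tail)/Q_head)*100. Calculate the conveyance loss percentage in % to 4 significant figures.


loss = ((121.2 - 89.35)/121.2)*100 = 26.28 %
Therefore the conveyance loss percentage = 26.28 %.


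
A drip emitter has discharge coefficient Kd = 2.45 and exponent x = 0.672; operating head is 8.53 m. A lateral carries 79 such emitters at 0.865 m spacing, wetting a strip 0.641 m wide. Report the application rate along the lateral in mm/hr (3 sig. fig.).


Approach: apply the emitter equation with a lateral mass balance, q = Kd*h^x; Q = n*q; rate = Q/(n*spacing*width).
Step 1 — single emitter flow (q = Kd*h^x):
  q = 2.45 * 8.53^0.672 = 10.346 L/hr
Step 2 — total lateral flow: Q = 79 * 10.346 = 817.32 L/hr
Step 3 — wetted area: A = 79 * 0.865 * 0.641 = 43.803 m^2
Step 4 — application rate: Q/A = 817.32/43.803 = 18.7 mm/hr
Therefore the application rate along the lateral = 18.7 mm/hr.


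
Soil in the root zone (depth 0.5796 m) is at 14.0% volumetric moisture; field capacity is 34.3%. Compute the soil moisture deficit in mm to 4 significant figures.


Approach: apply the soil moisture deficit relation, SMD = (FC - theta)/100 * depth * 1000.
SMD = (34.3 - 14.0)/100 * 0.5796 * 1000 = 117.7 mm
Therefore the soil moisture deficit = 117.7 mm.


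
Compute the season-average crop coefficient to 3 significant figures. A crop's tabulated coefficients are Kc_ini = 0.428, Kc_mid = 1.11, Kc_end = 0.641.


Approach: apply a simple seasonal average, Kc_avg = (Kc_ini + Kc_mid + Kc_end)/3.
Kc_avg = (0.428 + 1.11 + 0.641)/3 = 0.726
Therefore the season-average crop coefficient = 0.726.


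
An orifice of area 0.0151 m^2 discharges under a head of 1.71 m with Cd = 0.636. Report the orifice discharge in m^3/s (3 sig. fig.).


Approach: apply the orifice equation, Q = Cd*A*sqrt(2*g*h).
Q = 0.636 * 0.0151 * sqrt(2*9.81*1.71) = 0.0556 m^3/s
Therefore the orifice discharge = 0.0556 m^3/s.


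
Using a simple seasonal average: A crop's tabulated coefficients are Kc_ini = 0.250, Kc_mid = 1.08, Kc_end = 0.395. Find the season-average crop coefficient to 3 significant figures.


Approach: apply a simple seasonal average, Kc_avg = (Kc_ini + Kc_mid + Kc_end)/3.
Kc_avg = (0.250 + 1.08 + 0.395)/3 = 0.575
Therefore the season-average crop coefficient = 0.575.


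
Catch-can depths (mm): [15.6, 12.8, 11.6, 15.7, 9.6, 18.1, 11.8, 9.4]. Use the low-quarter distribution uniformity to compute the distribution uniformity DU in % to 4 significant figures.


Approach: apply the low-quarter distribution uniformity, DU = (mean of lowest quarter of readings / overall mean)*100.
sorted lowest 2 of 8: [9.4, 9.6] -> mean = 9.50000 mm
overall mean = 13.0750 mm
DU = (9.50000/13.0750)*100 = 72.66 %
Therefore the distribution uniformity DU = 72.66 %.


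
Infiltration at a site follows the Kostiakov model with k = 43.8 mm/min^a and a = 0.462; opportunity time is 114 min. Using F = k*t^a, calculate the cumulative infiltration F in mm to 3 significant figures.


F = 43.8 * 114^0.462 = 391 mm
Therefore the cumulative infiltration F = 391 mm.


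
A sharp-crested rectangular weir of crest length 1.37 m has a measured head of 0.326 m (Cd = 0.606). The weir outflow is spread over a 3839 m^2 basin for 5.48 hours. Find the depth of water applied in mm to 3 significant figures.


Approach: apply the rectangular weir equation with a volume-to-depth conversion, Q = (2/3)*Cd*L*sqrt(2g)*H^1.5; d = Q*t/A * 1000.
Step 1 — weir discharge:
  Q = (2/3)*0.606*1.37*sqrt(2*9.81)*0.326^1.5 = 0.45633 m^3/s
Step 2 — volume: V = 0.45633 * 5.48*3600 = 9002.5 m^3
Step 3 — depth: d = V/A * 1000 = 9002.5/3839 * 1000 = 2340 mm
Therefore the depth of water applied = 2340 mm.


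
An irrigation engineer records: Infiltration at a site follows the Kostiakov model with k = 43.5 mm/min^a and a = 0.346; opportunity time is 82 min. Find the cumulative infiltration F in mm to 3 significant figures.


Approach: apply the Kostiakov infiltration equation, F = k*t^a.
F = 43.5 * 82^0.346 = 200 mm
Therefore the cumulative infiltration F = 200 mm.


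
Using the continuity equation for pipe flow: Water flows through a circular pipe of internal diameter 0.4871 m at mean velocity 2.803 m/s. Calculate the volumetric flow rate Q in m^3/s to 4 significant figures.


Approach: apply the continuity equation for pipe flow, Q = A * v with A = pi*(D/2)^2.
A = pi*(0.4871/2)^2 = 0.186349 m^2
Q = 0.186349 * 2.803 = 0.5223 m^3/s
Therefore the volumetric flow rate Q = 0.5223 m^3/s.


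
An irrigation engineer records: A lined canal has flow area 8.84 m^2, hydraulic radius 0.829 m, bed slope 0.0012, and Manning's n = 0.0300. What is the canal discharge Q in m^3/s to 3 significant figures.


Approach: apply Manning's equation, Q = (1/n)*A*R^(2/3)*S^(1/2).
Q = (1/0.0300) * 8.84 * 0.829^(2/3) * 0.0012^(1/2) = 9.01 m^3/s
Therefore the canal discharge Q = 9.01 m^3/s.


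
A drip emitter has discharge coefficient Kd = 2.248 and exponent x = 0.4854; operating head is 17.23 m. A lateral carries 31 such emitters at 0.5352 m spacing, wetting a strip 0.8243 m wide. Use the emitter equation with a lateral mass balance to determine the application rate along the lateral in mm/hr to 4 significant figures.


Approach: apply the emitter equation with a lateral mass balance, q = Kd*h^x; Q = n*q; rate = Q/(n*spacing*width).
Step 1 — single emitter flow (q = Kd*h^x):
  q = 2.248 * 17.23^0.4854 = 8.95136 L/hr
Step 2 — total lateral flow: Q = 31 * 8.95136 = 277.492 L/hr
Step 3 — wetted area: A = 31 * 0.5352 * 0.8243 = 13.6761 m^2
Step 4 — application rate: Q/A = 277.492/13.6761 = 20.29 mm/hr
Therefore the application rate along the lateral = 20.29 mm/hr.


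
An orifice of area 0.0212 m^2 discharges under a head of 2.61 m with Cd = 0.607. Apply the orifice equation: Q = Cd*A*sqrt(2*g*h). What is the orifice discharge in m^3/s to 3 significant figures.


Q = 0.607 * 0.0212 * sqrt(2*9.81*2.61) = 0.0921 m^3/s
Therefore the orifice discharge = 0.0921 m^3/s.


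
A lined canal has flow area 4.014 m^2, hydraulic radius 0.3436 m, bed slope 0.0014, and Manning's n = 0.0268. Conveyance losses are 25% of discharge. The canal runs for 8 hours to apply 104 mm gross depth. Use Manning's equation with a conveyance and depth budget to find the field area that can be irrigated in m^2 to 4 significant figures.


Approach: apply Manning's equation with a conveyance and depth budget, Q = (1/n)*A*R^(2/3)*S^(1/2); Q_field = Q*(1-loss); Area = Q_field*t/(d/1000).
Step 1 — canal discharge (Manning's equation):
  Q = (1/0.0268) * 4.014 * 0.3436^(2/3) * 0.0014^(1/2) = 2.74921 m^3/s
Step 2 — delivered flow: Q_field = 2.74921*(1 - 25/100) = 2.06191 m^3/s
Step 3 — volume delivered: V = 2.06191 * 8*3600 = 59383.0 m^3
Step 4 — area served: A = V / (depth/1000) = 59383.0 / 0.104 = 571000 m^2
Therefore the field area that can be irrigated = 571000 m^2.


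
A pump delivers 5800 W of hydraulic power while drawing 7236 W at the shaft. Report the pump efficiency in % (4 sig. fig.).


Approach: apply the efficiency ratio, eta = (P_out/P_in)*100.
eta = (5800 / 7236) * 100 = 80.15 %
Therefore the pump efficiency = 80.15 %.


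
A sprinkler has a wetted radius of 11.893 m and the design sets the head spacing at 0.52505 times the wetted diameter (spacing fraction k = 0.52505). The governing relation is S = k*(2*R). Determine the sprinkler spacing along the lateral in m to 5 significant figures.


S = 0.52505 * (2 * 11.893) = 12.489 m
Therefore the sprinkler spacing along the lateral = 12.489 m.


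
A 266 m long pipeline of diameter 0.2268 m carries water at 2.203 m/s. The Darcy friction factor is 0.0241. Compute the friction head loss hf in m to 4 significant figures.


Approach: apply the Darcy-Weisbach equation, hf = f*(L/D)*(v^2/(2g)).
hf = 0.0241 * (266/0.2268) * (2.203^2 / (2*9.81))
hf = 6.992 m
Therefore the friction head loss hf = 6.992 m.


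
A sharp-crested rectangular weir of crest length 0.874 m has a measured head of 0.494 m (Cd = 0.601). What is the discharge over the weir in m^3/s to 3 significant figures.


Approach: apply the rectangular weir equation, Q = (2/3)*Cd*L*sqrt(2g)*H^1.5.
Q = (2/3)*0.601*0.874*sqrt(2*9.81)*0.494^1.5 = 0.539 m^3/s
Therefore the discharge over the weir = 0.539 m^3/s.


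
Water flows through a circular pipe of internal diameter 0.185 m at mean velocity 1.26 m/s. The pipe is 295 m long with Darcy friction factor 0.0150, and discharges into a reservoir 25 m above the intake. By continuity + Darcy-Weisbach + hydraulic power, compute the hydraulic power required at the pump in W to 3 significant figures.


Approach: apply continuity + Darcy-Weisbach + hydraulic power, Q = A*v; hf = f*(L/D)*(v^2/(2g)); H = static + hf; P = rho*g*Q*H.
Step 1 — flow rate (continuity, Q = A*v):
  A = pi*(0.185/2)^2 = 0.026880 m^2
  Q = 0.026880 * 1.26 = 0.033869 m^3/s
Step 2 — friction head loss (Darcy-Weisbach):
  hf = 0.0150 * (295/0.185) * (1.26^2 / (2*9.81))
  hf = 1.9355 m
Step 3 — total head: H = 25 + 1.9355 = 26.935 m
Step 4 — hydraulic power (P = rho*g*Q*H):
  P = 1000 * 9.81 * 0.033869 * 26.935 = 8950 W
Therefore the hydraulic power required at the pump = 8950 W.


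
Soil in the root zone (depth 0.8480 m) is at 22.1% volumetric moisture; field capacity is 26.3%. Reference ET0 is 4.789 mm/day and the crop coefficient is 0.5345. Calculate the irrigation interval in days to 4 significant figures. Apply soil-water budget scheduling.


Approach: apply soil-water budget scheduling, SMD = (FC-theta)/100*depth*1000; ETc = ET0*Kc; interval = SMD/ETc.
Step 1 — soil moisture deficit:
  SMD = (26.3 - 22.1)/100 * 0.8480 * 1000 = 35.6160 mm
Step 2 — daily crop ET (ETc = ET0*Kc):
  ETc = 4.789 * 0.5345 = 2.55972 mm/day
Step 3 — irrigation interval (SMD/ETc):
  interval = 35.6160 / 2.55972 = 13.91 days
Therefore the irrigation interval = 13.91 days.


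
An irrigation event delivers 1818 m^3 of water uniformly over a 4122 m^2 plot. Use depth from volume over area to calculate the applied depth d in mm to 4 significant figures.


Approach: apply depth from volume over area, d = (V/A)*1000.
d = (1818 / 4122) * 1000 = 441.0 mm
Therefore the applied depth d = 441.0 mm.


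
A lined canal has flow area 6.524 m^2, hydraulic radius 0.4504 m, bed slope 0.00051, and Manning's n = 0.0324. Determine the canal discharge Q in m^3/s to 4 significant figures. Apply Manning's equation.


Approach: apply Manning's equation, Q = (1/n)*A*R^(2/3)*S^(1/2).
Q = (1/0.0324) * 6.524 * 0.4504^(2/3) * 0.00051^(1/2) = 2.672 m^3/s
Therefore the canal discharge Q = 2.672 m^3/s.


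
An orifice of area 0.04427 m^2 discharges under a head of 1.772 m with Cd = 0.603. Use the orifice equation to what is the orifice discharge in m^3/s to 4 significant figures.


Approach: apply the orifice equation, Q = Cd*A*sqrt(2*g*h).
Q = 0.603 * 0.04427 * sqrt(2*9.81*1.772) = 0.1574 m^3/s
Therefore the orifice discharge = 0.1574 m^3/s.


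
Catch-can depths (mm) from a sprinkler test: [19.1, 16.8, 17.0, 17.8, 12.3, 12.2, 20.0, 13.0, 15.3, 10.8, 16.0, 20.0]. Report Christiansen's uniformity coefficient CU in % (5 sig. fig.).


Approach: apply Christiansen's uniformity coefficient, CU = (1 - mean_abs_deviation/mean)*100.
mean = 15.85833 mm
mean |d_i - mean| = 2.615278 mm
CU = (1 - 2.615278/15.85833)*100 = 83.508 %
Therefore Christiansen's uniformity coefficient CU = 83.508 %.


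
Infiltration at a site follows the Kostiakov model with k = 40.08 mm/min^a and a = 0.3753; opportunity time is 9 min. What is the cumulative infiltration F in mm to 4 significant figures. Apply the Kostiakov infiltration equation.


Approach: apply the Kostiakov infiltration equation, F = k*t^a.
F = 40.08 * 9^0.3753 = 91.42 mm
Therefore the cumulative infiltration F = 91.42 mm.


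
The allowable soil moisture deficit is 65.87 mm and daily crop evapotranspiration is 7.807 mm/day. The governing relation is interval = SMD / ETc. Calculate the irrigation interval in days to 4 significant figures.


interval = 65.87 / 7.807 = 8.437 days
Therefore the irrigation interval = 8.437 days.


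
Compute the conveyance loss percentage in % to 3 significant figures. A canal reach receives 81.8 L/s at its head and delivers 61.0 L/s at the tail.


Approach: apply the conveyance loss ratio, loss% = ((Q_head - Q_tail)/Q_head)*100.
loss = ((81.8 - 61.0)/81.8)*100 = 25.4 %
Therefore the conveyance loss percentage = 25.4 %.


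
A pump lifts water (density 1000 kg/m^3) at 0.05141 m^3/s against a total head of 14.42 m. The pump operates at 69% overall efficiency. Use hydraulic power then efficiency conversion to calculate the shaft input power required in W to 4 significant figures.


Approach: apply hydraulic power then efficiency conversion, P = rho*g*Q*H; P_in = P/eta.
Step 1 — hydraulic power (P = rho*g*Q*H):
  P = 1000 * 9.81 * 0.05141 * 14.42 = 7272.47 W
Step 2 — input power: P_in = P/eta = 7272.47 / 0.69 = 10540 W
Therefore the shaft input power required = 10540 W.


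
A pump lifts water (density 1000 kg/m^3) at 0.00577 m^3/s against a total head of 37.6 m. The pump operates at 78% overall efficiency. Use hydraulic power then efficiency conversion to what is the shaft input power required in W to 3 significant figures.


Approach: apply hydraulic power then efficiency conversion, P = rho*g*Q*H; P_in = P/eta.
Step 1 — hydraulic power (P = rho*g*Q*H):
  P = 1000 * 9.81 * 0.00577 * 37.6 = 2128.3 W
Step 2 — input power: P_in = P/eta = 2128.3 / 0.78 = 2730 W
Therefore the shaft input power required = 2730 W.


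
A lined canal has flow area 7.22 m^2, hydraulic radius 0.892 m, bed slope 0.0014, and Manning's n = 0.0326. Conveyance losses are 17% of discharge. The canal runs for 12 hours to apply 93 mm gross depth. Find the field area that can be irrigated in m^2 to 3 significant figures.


Approach: apply Manning's equation with a conveyance and depth budget, Q = (1/n)*A*R^(2/3)*S^(1/2); Q_field = Q*(1-loss); Area = Q_field*t/(d/1000).
Step 1 — canal discharge (Manning's equation):
  Q = (1/0.0326) * 7.22 * 0.892^(2/3) * 0.0014^(1/2) = 7.6788 m^3/s
Step 2 — delivered flow: Q_field = 7.6788*(1 - 17/100) = 6.3734 m^3/s
Step 3 — volume delivered: V = 6.3734 * 12*3600 = 275330 m^3
Step 4 — area served: A = V / (depth/1000) = 275330 / 0.093 = 2960000 m^2
Therefore the field area that can be irrigated = 2960000 m^2.


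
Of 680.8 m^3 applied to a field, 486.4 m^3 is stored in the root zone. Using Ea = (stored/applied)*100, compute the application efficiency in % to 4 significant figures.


Ea = (486.4/680.8)*100 = 71.45 %
Therefore the application efficiency = 71.45 %.


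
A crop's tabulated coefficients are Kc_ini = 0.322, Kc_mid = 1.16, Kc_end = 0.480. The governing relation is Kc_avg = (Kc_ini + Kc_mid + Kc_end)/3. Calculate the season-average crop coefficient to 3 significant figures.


Kc_avg = (0.322 + 1.16 + 0.480)/3 = 0.654
Therefore the season-average crop coefficient = 0.654.


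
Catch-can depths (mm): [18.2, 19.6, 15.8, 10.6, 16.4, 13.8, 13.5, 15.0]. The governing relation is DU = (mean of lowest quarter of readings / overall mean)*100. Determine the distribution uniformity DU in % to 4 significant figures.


sorted lowest 2 of 8: [10.6, 13.5] -> mean = 12.0500 mm
overall mean = 15.3625 mm
DU = (12.0500/15.3625)*100 = 78.44 %
Therefore the distribution uniformity DU = 78.44 %.


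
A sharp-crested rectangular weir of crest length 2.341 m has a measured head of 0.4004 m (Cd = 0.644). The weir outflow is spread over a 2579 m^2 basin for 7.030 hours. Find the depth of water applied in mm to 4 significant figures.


Approach: apply the rectangular weir equation with a volume-to-depth conversion, Q = (2/3)*Cd*L*sqrt(2g)*H^1.5; d = Q*t/A * 1000.
Step 1 — weir discharge:
  Q = (2/3)*0.644*2.341*sqrt(2*9.81)*0.4004^1.5 = 1.12794 m^3/s
Step 2 — volume: V = 1.12794 * 7.030*3600 = 28545.9 m^3
Step 3 — depth: d = V/A * 1000 = 28545.9/2579 * 1000 = 11070 mm
Therefore the depth of water applied = 11070 mm.


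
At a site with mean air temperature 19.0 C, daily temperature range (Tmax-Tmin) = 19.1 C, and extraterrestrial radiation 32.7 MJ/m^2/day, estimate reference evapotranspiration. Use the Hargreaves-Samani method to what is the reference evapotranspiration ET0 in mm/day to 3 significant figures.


Approach: apply the Hargreaves-Samani method, ET0 = 0.0023*(Tmean+17.8)*sqrt(Tmax-Tmin)*0.408*Ra.
ET0 = 0.0023*(19.0+17.8)*sqrt(19.1)*0.408*32.7 = 4.94 mm/day
Therefore the reference evapotranspiration ET0 = 4.94 mm/day.


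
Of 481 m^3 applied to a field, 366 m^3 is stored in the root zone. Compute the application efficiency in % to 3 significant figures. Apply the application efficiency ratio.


Approach: apply the application efficiency ratio, Ea = (stored/applied)*100.
Ea = (366/481)*100 = 76.1 %
Therefore the application efficiency = 76.1 %.


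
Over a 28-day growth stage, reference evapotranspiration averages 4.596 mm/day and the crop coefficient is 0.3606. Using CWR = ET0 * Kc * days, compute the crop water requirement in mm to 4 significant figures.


CWR = 4.596 * 0.3606 * 28 = 46.40 mm
Therefore the crop water requirement = 46.40 mm.


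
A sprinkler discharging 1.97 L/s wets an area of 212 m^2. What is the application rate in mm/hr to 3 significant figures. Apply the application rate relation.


Approach: apply the application rate relation, rate = (Q/A)*3600.
rate = (1.97 / 212) * 3600 = 33.5 mm/hr
Therefore the application rate = 33.5 mm/hr.


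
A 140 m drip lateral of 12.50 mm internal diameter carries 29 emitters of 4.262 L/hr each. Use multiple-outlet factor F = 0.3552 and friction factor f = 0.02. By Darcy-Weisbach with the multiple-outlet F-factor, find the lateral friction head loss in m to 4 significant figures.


Approach: apply Darcy-Weisbach with the multiple-outlet F-factor, Q = n*q/(3600*1000) m^3/s; v = Q/A; hf = F*f*(L/D)*(v^2/(2g)).
Q = 29*4.262/(3600*1000) = 3.43328e-05 m^3/s
A = pi*(12.50e-3/2)^2 = 1.22718e-04 m^2, so v = Q/A = 0.279769 m/s
hf = 0.3552*0.02*(140/0.01250)*(0.279769^2/(2*9.81)) = 0.3174 m
Therefore the lateral friction head loss = 0.3174 m.


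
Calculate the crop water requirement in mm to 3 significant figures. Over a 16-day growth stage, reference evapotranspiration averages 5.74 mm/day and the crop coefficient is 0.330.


Approach: apply the crop water requirement relation, CWR = ET0 * Kc * days.
CWR = 5.74 * 0.330 * 16 = 30.3 mm
Therefore the crop water requirement = 30.3 mm.


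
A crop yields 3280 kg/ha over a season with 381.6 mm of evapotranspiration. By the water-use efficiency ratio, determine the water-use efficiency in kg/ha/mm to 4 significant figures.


Approach: apply the water-use efficiency ratio, WUE = yield/ET.
WUE = 3280 / 381.6 = 8.595 kg/ha/mm
Therefore the water-use efficiency = 8.595 kg/ha/mm.


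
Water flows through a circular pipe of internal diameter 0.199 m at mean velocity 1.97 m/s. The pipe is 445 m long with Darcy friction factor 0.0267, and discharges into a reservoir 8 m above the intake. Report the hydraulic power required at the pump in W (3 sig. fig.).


Approach: apply continuity + Darcy-Weisbach + hydraulic power, Q = A*v; hf = f*(L/D)*(v^2/(2g)); H = static + hf; P = rho*g*Q*H.
Step 1 — flow rate (continuity, Q = A*v):
  A = pi*(0.199/2)^2 = 0.031103 m^2
  Q = 0.031103 * 1.97 = 0.061272 m^3/s
Step 2 — friction head loss (Darcy-Weisbach):
  hf = 0.0267 * (445/0.199) * (1.97^2 / (2*9.81))
  hf = 11.810 m
Step 3 — total head: H = 8 + 11.810 = 19.810 m
Step 4 — hydraulic power (P = rho*g*Q*H):
  P = 1000 * 9.81 * 0.061272 * 19.810 = 11900 W
Therefore the hydraulic power required at the pump = 11900 W.


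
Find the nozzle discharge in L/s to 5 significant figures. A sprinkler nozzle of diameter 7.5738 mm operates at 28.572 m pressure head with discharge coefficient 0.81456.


Approach: apply the orifice equation, Q = Cd*A*sqrt(2*g*h), A = pi*(d/2)^2.
A = pi*(7.5738e-3/2)^2 = 4.505236e-05 m^2
Q = 0.81456 * 4.505236e-05 * sqrt(2*9.81*28.572) * 1000 = 0.86888 L/s
Therefore the nozzle discharge = 0.86888 L/s.


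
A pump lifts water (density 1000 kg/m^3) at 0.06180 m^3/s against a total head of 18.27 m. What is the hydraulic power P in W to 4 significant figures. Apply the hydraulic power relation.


Approach: apply the hydraulic power relation, P = rho*g*Q*H.
P = 1000 * 9.81 * 0.06180 * 18.27 = 11080 W
Therefore the hydraulic power P = 11080 W.


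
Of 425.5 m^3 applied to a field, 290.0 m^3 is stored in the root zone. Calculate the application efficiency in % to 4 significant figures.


Approach: apply the application efficiency ratio, Ea = (stored/applied)*100.
Ea = (290.0/425.5)*100 = 68.16 %
Therefore the application efficiency = 68.16 %.


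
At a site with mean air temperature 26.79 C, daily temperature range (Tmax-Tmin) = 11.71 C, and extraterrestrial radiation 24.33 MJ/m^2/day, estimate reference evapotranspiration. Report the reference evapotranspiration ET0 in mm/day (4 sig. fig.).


Approach: apply the Hargreaves-Samani method, ET0 = 0.0023*(Tmean+17.8)*sqrt(Tmax-Tmin)*0.408*Ra.
ET0 = 0.0023*(26.79+17.8)*sqrt(11.71)*0.408*24.33 = 3.484 mm/day
Therefore the reference evapotranspiration ET0 = 3.484 mm/day.


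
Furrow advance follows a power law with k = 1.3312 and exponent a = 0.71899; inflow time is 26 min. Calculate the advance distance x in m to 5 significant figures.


Approach: apply the power-law advance function, x = k*t^a.
x = 1.3312 * 26^0.71899 = 13.855 m
Therefore the advance distance x = 13.855 m.


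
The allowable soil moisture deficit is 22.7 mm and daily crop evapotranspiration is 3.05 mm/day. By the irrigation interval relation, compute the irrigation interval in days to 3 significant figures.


Approach: apply the irrigation interval relation, interval = SMD / ETc.
interval = 22.7 / 3.05 = 7.44 days
Therefore the irrigation interval = 7.44 days.


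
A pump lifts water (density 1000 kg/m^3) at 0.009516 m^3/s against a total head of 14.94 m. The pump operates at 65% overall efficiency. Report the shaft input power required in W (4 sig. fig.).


Approach: apply hydraulic power then efficiency conversion, P = rho*g*Q*H; P_in = P/eta.
Step 1 — hydraulic power (P = rho*g*Q*H):
  P = 1000 * 9.81 * 0.009516 * 14.94 = 1394.68 W
Step 2 — input power: P_in = P/eta = 1394.68 / 0.65 = 2146 W
Therefore the shaft input power required = 2146 W.


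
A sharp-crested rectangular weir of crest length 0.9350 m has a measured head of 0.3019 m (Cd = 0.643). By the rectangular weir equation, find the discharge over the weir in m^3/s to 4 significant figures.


Approach: apply the rectangular weir equation, Q = (2/3)*Cd*L*sqrt(2g)*H^1.5.
Q = (2/3)*0.643*0.9350*sqrt(2*9.81)*0.3019^1.5 = 0.2945 m^3/s
Therefore the discharge over the weir = 0.2945 m^3/s.


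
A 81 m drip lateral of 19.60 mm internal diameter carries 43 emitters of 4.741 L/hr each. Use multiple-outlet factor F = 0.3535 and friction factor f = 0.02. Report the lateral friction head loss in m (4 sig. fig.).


Approach: apply Darcy-Weisbach with the multiple-outlet F-factor, Q = n*q/(3600*1000) m^3/s; v = Q/A; hf = F*f*(L/D)*(v^2/(2g)).
Q = 43*4.741/(3600*1000) = 5.66286e-05 m^3/s
A = pi*(19.60e-3/2)^2 = 3.01719e-04 m^2, so v = Q/A = 0.187687 m/s
hf = 0.3535*0.02*(81/0.01960)*(0.187687^2/(2*9.81)) = 0.05246 m
Therefore the lateral friction head loss = 0.05246 m.


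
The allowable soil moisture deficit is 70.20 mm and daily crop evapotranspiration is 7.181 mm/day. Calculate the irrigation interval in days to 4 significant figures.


Approach: apply the irrigation interval relation, interval = SMD / ETc.
interval = 70.20 / 7.181 = 9.776 days
Therefore the irrigation interval = 9.776 days.


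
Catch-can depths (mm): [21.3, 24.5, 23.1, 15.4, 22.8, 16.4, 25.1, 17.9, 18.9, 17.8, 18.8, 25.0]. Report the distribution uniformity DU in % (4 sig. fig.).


Approach: apply the low-quarter distribution uniformity, DU = (mean of lowest quarter of readings / overall mean)*100.
sorted lowest 3 of 12: [15.4, 16.4, 17.8] -> mean = 16.5333 mm
overall mean = 20.5833 mm
DU = (16.5333/20.5833)*100 = 80.32 %
Therefore the distribution uniformity DU = 80.32 %.


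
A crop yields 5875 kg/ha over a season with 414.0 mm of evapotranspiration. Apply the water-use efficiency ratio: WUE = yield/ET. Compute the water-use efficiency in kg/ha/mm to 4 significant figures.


WUE = 5875 / 414.0 = 14.19 kg/ha/mm
Therefore the water-use efficiency = 14.19 kg/ha/mm.


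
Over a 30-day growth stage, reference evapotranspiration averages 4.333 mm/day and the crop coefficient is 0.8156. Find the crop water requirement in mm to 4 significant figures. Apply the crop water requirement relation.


Approach: apply the crop water requirement relation, CWR = ET0 * Kc * days.
CWR = 4.333 * 0.8156 * 30 = 106.0 mm
Therefore the crop water requirement = 106.0 mm.


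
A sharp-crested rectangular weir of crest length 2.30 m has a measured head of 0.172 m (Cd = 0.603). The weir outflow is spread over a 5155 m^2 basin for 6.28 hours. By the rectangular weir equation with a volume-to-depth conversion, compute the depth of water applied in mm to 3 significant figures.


Approach: apply the rectangular weir equation with a volume-to-depth conversion, Q = (2/3)*Cd*L*sqrt(2g)*H^1.5; d = Q*t/A * 1000.
Step 1 — weir discharge:
  Q = (2/3)*0.603*2.30*sqrt(2*9.81)*0.172^1.5 = 0.29214 m^3/s
Step 2 — volume: V = 0.29214 * 6.28*3600 = 6604.8 m^3
Step 3 — depth: d = V/A * 1000 = 6604.8/5155 * 1000 = 1280 mm
Therefore the depth of water applied = 1280 mm.


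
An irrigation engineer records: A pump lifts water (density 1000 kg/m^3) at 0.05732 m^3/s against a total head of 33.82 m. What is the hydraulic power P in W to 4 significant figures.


Approach: apply the hydraulic power relation, P = rho*g*Q*H.
P = 1000 * 9.81 * 0.05732 * 33.82 = 19020 W
Therefore the hydraulic power P = 19020 W.


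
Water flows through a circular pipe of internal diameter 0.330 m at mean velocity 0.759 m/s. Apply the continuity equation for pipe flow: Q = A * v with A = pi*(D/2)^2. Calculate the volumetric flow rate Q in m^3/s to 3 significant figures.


A = pi*(0.330/2)^2 = 0.085530 m^2
Q = 0.085530 * 0.759 = 0.0649 m^3/s
Therefore the volumetric flow rate Q = 0.0649 m^3/s.


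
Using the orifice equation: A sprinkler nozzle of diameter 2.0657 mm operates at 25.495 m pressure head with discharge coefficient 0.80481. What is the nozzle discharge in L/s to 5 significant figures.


Approach: apply the orifice equation, Q = Cd*A*sqrt(2*g*h), A = pi*(d/2)^2.
A = pi*(2.0657e-3/2)^2 = 3.351385e-06 m^2
Q = 0.80481 * 3.351385e-06 * sqrt(2*9.81*25.495) * 1000 = 0.060325 L/s
Therefore the nozzle discharge = 0.060325 L/s.


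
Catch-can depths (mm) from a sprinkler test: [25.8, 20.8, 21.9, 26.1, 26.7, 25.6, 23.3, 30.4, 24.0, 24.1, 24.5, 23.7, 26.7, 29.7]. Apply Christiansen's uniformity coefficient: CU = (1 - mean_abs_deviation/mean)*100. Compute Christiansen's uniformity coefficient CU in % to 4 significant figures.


mean = 25.2357 mm
mean |d_i - mean| = 2.05000 mm
CU = (1 - 2.05000/25.2357)*100 = 91.88 %
Therefore Christiansen's uniformity coefficient CU = 91.88 %.


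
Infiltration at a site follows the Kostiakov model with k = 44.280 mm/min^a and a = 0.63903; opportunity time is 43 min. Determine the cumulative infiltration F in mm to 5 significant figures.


Approach: apply the Kostiakov infiltration equation, F = k*t^a.
F = 44.280 * 43^0.63903 = 489.83 mm
Therefore the cumulative infiltration F = 489.83 mm.


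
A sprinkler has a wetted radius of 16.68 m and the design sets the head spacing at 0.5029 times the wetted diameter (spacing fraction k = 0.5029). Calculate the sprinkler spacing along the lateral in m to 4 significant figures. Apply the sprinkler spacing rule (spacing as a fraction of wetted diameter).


Approach: apply the sprinkler spacing rule (spacing as a fraction of wetted diameter), S = k*(2*R).
S = 0.5029 * (2 * 16.68) = 16.78 m
Therefore the sprinkler spacing along the lateral = 16.78 m.


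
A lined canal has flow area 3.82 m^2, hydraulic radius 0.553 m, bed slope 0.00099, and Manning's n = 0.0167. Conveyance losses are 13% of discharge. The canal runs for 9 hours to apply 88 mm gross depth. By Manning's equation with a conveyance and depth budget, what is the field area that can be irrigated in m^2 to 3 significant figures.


Approach: apply Manning's equation with a conveyance and depth budget, Q = (1/n)*A*R^(2/3)*S^(1/2); Q_field = Q*(1-loss); Area = Q_field*t/(d/1000).
Step 1 — canal discharge (Manning's equation):
  Q = (1/0.0167) * 3.82 * 0.553^(2/3) * 0.00099^(1/2) = 4.8490 m^3/s
Step 2 — delivered flow: Q_field = 4.8490*(1 - 13/100) = 4.2186 m^3/s
Step 3 — volume delivered: V = 4.2186 * 9*3600 = 136680 m^3
Step 4 — area served: A = V / (depth/1000) = 136680 / 0.088 = 1550000 m^2
Therefore the field area that can be irrigated = 1550000 m^2.


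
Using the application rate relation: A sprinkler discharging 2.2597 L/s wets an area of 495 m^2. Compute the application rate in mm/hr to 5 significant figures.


Approach: apply the application rate relation, rate = (Q/A)*3600.
rate = (2.2597 / 495) * 3600 = 16.434 mm/hr
Therefore the application rate = 16.434 mm/hr.


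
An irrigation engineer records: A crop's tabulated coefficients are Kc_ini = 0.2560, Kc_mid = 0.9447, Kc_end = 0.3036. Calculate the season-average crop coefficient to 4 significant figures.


Approach: apply a simple seasonal average, Kc_avg = (Kc_ini + Kc_mid + Kc_end)/3.
Kc_avg = (0.2560 + 0.9447 + 0.3036)/3 = 0.5014
Therefore the season-average crop coefficient = 0.5014.


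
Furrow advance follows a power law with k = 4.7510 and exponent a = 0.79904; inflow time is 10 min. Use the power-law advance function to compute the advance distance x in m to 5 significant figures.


Approach: apply the power-law advance function, x = k*t^a.
x = 4.7510 * 10^0.79904 = 29.911 m
Therefore the advance distance x = 29.911 m.


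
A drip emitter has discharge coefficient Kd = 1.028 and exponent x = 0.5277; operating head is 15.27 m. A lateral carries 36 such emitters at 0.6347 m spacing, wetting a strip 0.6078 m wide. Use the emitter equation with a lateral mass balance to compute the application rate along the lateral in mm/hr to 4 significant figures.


Approach: apply the emitter equation with a lateral mass balance, q = Kd*h^x; Q = n*q; rate = Q/(n*spacing*width).
Step 1 — single emitter flow (q = Kd*h^x):
  q = 1.028 * 15.27^0.5277 = 4.33216 L/hr
Step 2 — total lateral flow: Q = 36 * 4.33216 = 155.958 L/hr
Step 3 — wetted area: A = 36 * 0.6347 * 0.6078 = 13.8877 m^2
Step 4 — application rate: Q/A = 155.958/13.8877 = 11.23 mm/hr
Therefore the application rate along the lateral = 11.23 mm/hr.


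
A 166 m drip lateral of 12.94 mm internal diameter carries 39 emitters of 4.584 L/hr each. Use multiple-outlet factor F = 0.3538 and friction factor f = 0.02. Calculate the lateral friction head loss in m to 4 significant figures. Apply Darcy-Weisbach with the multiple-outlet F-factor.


Approach: apply Darcy-Weisbach with the multiple-outlet F-factor, Q = n*q/(3600*1000) m^3/s; v = Q/A; hf = F*f*(L/D)*(v^2/(2g)).
Q = 39*4.584/(3600*1000) = 4.96600e-05 m^3/s
A = pi*(12.94e-3/2)^2 = 1.31510e-04 m^2, so v = Q/A = 0.377614 m/s
hf = 0.3538*0.02*(166/0.01294)*(0.377614^2/(2*9.81)) = 0.6597 m
Therefore the lateral friction head loss = 0.6597 m.


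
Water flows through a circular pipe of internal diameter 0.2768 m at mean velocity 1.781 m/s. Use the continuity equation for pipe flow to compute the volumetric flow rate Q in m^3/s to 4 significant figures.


Approach: apply the continuity equation for pipe flow, Q = A * v with A = pi*(D/2)^2.
A = pi*(0.2768/2)^2 = 0.0601758 m^2
Q = 0.0601758 * 1.781 = 0.1072 m^3/s
Therefore the volumetric flow rate Q = 0.1072 m^3/s.


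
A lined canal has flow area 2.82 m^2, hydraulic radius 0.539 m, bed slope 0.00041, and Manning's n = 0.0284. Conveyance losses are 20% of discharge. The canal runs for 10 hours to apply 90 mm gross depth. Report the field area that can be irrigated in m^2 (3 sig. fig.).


Approach: apply Manning's equation with a conveyance and depth budget, Q = (1/n)*A*R^(2/3)*S^(1/2); Q_field = Q*(1-loss); Area = Q_field*t/(d/1000).
Step 1 — canal discharge (Manning's equation):
  Q = (1/0.0284) * 2.82 * 0.539^(2/3) * 0.00041^(1/2) = 1.3316 m^3/s
Step 2 — delivered flow: Q_field = 1.3316*(1 - 20/100) = 1.0653 m^3/s
Step 3 — volume delivered: V = 1.0653 * 10*3600 = 38351 m^3
Step 4 — area served: A = V / (depth/1000) = 38351 / 0.09 = 426000 m^2
Therefore the field area that can be irrigated = 426000 m^2.


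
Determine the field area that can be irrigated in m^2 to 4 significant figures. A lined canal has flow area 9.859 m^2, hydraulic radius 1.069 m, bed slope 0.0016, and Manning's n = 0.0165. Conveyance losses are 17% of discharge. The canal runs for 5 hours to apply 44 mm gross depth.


Approach: apply Manning's equation with a conveyance and depth budget, Q = (1/n)*A*R^(2/3)*S^(1/2); Q_field = Q*(1-loss); Area = Q_field*t/(d/1000).
Step 1 — canal discharge (Manning's equation):
  Q = (1/0.0165) * 9.859 * 1.069^(2/3) * 0.0016^(1/2) = 24.9878 m^3/s
Step 2 — delivered flow: Q_field = 24.9878*(1 - 17/100) = 20.7398 m^3/s
Step 3 — volume delivered: V = 20.7398 * 5*3600 = 373317 m^3
Step 4 — area served: A = V / (depth/1000) = 373317 / 0.044 = 8484000 m^2
Therefore the field area that can be irrigated = 8484000 m^2.


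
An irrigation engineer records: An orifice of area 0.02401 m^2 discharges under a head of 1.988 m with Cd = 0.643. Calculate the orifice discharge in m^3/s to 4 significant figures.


Approach: apply the orifice equation, Q = Cd*A*sqrt(2*g*h).
Q = 0.643 * 0.02401 * sqrt(2*9.81*1.988) = 0.09642 m^3/s
Therefore the orifice discharge = 0.09642 m^3/s.


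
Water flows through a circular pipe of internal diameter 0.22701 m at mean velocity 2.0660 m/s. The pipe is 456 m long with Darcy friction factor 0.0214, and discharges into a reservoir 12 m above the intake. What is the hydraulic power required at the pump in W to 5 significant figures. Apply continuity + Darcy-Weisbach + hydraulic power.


Approach: apply continuity + Darcy-Weisbach + hydraulic power, Q = A*v; hf = f*(L/D)*(v^2/(2g)); H = static + hf; P = rho*g*Q*H.
Step 1 — flow rate (continuity, Q = A*v):
  A = pi*(0.22701/2)^2 = 0.04047435 m^2
  Q = 0.04047435 * 2.0660 = 0.08362000 m^3/s
Step 2 — friction head loss (Darcy-Weisbach):
  hf = 0.0214 * (456/0.22701) * (2.0660^2 / (2*9.81))
  hf = 9.351801 m
Step 3 — total head: H = 12 + 9.351801 = 21.35180 m
Step 4 — hydraulic power (P = rho*g*Q*H):
  P = 1000 * 9.81 * 0.08362000 * 21.35180 = 17515 W
Therefore the hydraulic power required at the pump = 17515 W.


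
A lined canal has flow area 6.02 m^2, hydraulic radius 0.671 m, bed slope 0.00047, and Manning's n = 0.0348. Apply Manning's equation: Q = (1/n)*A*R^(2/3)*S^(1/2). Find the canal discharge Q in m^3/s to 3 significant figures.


Q = (1/0.0348) * 6.02 * 0.671^(2/3) * 0.00047^(1/2) = 2.87 m^3/s
Therefore the canal discharge Q = 2.87 m^3/s.


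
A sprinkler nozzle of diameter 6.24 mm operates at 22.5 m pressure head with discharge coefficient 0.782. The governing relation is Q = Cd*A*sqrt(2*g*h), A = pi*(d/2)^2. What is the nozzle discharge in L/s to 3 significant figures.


A = pi*(6.24e-3/2)^2 = 3.0582e-05 m^2
Q = 0.782 * 3.0582e-05 * sqrt(2*9.81*22.5) * 1000 = 0.502 L/s
Therefore the nozzle discharge = 0.502 L/s.
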